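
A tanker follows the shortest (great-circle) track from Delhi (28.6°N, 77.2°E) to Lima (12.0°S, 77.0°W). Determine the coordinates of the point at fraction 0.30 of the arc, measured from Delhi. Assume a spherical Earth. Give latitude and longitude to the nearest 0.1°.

≈ (40.0°N, 23.3°E)

Write both endpoints as unit vectors p₁, p₂ with components (cos φ cos λ, cos φ sin λ, sin φ).
The central angle between the endpoints is δ = arccos(p₁·p₂) ≈ 2.632 rad (150.8°).
Interpolate at f = 0.30 with slerp weights a = sin((1−f)δ)/sin δ ≈ 1.973, b = sin(fδ)/sin δ ≈ 1.454.
p = a·p₁ + b·p₂ ≈ (0.704, 0.304, 0.642); φ = arcsin(p_z) ≈ 39.96°, λ = atan2(p_y, p_x) ≈ 23.33°.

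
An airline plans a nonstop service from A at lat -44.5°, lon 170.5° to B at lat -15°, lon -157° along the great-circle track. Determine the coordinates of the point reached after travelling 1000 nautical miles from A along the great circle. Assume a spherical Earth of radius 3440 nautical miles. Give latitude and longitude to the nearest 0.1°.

The haversine formula gives a central angle δ ≈ 0.704 rad (40.3°) between the endpoints. The total great-circle distance is δ·R ≈ 0.704 × 3440 ≈ 2421 nmi, so the target fraction is f = 1000/2421 ≈ 0.413.
Interpolate at f ≈ 0.413 with slerp weights a = sin((1−f)δ)/sin δ ≈ 0.620, b = sin(fδ)/sin δ ≈ 0.443.
p = a·p₁ + b·p₂ ≈ (-0.830, -0.094, -0.549); φ = arcsin(p_z) ≈ -33.33°, λ = atan2(p_y, p_x) ≈ -173.53°.

≈ lat -33.3°, lon -173.5°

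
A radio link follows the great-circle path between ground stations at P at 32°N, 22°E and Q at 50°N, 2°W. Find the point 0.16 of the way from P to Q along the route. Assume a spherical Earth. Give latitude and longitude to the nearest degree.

Write both endpoints as unit vectors p₁, p₂ with components (cos φ cos λ, cos φ sin λ, sin φ).
The central angle between the endpoints is δ = arccos(p₁·p₂) ≈ 0.442 rad (25.3°).
Interpolate at f = 0.16 with slerp weights a = sin((1−f)δ)/sin δ ≈ 0.848, b = sin(fδ)/sin δ ≈ 0.165.
p = a·p₁ + b·p₂ ≈ (0.773, 0.266, 0.576); φ = arcsin(p_z) ≈ 35.17°, λ = atan2(p_y, p_x) ≈ 18.97°.

≈ 35°N, 19°E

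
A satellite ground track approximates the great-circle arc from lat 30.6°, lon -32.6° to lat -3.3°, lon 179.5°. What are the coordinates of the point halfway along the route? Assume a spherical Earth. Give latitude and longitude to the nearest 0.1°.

≈ lat 40.4°, lon -121.0°

Convert each endpoint to a unit vector on the sphere (x = cos φ cos λ, y = cos φ sin λ, z = sin φ).
The central angle between the endpoints is δ = arccos(p₁·p₂) ≈ 2.430 rad (139.2°).
Interpolate at f = 1/2 with slerp weights a = sin((1−f)δ)/sin δ ≈ 1.435, b = sin(fδ)/sin δ ≈ 1.435.
p = a·p₁ + b·p₂ ≈ (-0.392, -0.653, 0.648); φ = arcsin(p_z) ≈ 40.39°, λ = atan2(p_y, p_x) ≈ -120.98°.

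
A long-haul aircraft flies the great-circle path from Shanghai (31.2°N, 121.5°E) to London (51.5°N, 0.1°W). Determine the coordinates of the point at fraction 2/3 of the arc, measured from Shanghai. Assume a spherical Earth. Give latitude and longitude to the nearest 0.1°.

≈ 62.8°N, 47.9°E

Convert each endpoint to a unit vector on the sphere (x = cos φ cos λ, y = cos φ sin λ, z = sin φ).
The central angle between the endpoints is δ = arccos(p₁·p₂) ≈ 1.444 rad (82.7°).
Interpolate at f = 2/3 with slerp weights a = sin((1−f)δ)/sin δ ≈ 0.467, b = sin(fδ)/sin δ ≈ 0.827.
p = a·p₁ + b·p₂ ≈ (0.306, 0.339, 0.889); φ = arcsin(p_z) ≈ 62.78°, λ = atan2(p_y, p_x) ≈ 47.93°.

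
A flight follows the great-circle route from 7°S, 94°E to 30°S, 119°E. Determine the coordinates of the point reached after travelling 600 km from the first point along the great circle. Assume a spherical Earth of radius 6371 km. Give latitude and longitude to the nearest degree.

Convert each endpoint to a unit vector on the sphere (x = cos φ cos λ, y = cos φ sin λ, z = sin φ).
The central angle between the endpoints is δ = arccos(p₁·p₂) ≈ 0.574 rad (32.9°). The total great-circle distance is δ·R ≈ 0.574 × 6371 ≈ 3654 km, so the target fraction is f = 600/3654 ≈ 0.164.
Interpolate at f ≈ 0.164 with slerp weights a = sin((1−f)δ)/sin δ ≈ 0.850, b = sin(fδ)/sin δ ≈ 0.173.
p = a·p₁ + b·p₂ ≈ (-0.132, 0.973, -0.190); φ = arcsin(p_z) ≈ -10.97°, λ = atan2(p_y, p_x) ≈ 97.70°.

≈ 11°S, 98°E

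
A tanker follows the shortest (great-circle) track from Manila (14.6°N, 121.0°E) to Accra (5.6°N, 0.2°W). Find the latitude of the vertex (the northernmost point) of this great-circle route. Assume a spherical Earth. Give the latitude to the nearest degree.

The great circle lies in the plane with unit normal n̂ = (p₁ × p₂)/|p₁ × p₂|.
Here n̂_z ≈ -0.936; the vertex latitude is φ_max = arccos|n̂_z| ≈ 20.7°.
Check via Clairaut: cos φ_max = |cos φ₁| · sin C = cos(14.6°)·sin(75.2°) ≈ 0.936, again giving ≈ 20.7°.

≈ 21°N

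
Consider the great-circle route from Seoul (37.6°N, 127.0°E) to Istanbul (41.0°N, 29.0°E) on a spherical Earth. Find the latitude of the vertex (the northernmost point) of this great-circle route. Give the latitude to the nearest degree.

The great circle lies in the plane with unit normal n̂ = (p₁ × p₂)/|p₁ × p₂|.
Here n̂_z ≈ -0.624; the vertex latitude is φ_max = arccos|n̂_z| ≈ 51.4°.
Check via Clairaut: cos φ_max = |cos φ₁| · sin C = cos(37.6°)·sin(52.0°) ≈ 0.624, again giving ≈ 51.4°.

≈ 51°N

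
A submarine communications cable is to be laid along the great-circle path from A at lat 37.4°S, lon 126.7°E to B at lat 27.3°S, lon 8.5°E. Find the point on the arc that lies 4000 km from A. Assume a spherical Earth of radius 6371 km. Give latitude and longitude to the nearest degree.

From cos δ = sin φ₁ sin φ₂ + cos φ₁ cos φ₂ cos Δλ, the central angle is δ ≈ 1.626 rad (93.2°). The total great-circle distance is δ·R ≈ 1.626 × 6371 ≈ 10358 km, so the target fraction is f = 4000/10358 ≈ 0.386.
Interpolate at f ≈ 0.386 with slerp weights a = sin((1−f)δ)/sin δ ≈ 0.842, b = sin(fδ)/sin δ ≈ 0.588.
p = a·p₁ + b·p₂ ≈ (0.117, 0.613, -0.781); φ = arcsin(p_z) ≈ -51.35°, λ = atan2(p_y, p_x) ≈ 79.16°.

≈ lat 51°S, lon 79°E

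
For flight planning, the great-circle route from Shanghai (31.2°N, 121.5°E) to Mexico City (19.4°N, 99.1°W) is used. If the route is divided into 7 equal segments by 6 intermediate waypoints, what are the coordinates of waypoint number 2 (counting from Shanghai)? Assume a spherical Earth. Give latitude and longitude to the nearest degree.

Write both endpoints as unit vectors p₁, p₂ with components (cos φ cos λ, cos φ sin λ, sin φ).
The central angle between the endpoints is δ = arccos(p₁·p₂) ≈ 2.027 rad (116.1°).
Interpolate at f = 2/7 with slerp weights a = sin((1−f)δ)/sin δ ≈ 1.105, b = sin(fδ)/sin δ ≈ 0.610.
p = a·p₁ + b·p₂ ≈ (-0.585, 0.238, 0.775); φ = arcsin(p_z) ≈ 50.82°, λ = atan2(p_y, p_x) ≈ 157.82°.

≈ 51°N, 158°E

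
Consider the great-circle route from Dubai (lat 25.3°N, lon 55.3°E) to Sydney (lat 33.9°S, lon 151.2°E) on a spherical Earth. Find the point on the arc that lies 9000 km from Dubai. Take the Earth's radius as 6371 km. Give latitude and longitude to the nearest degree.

Convert each endpoint to a unit vector on the sphere (x = cos φ cos λ, y = cos φ sin λ, z = sin φ).
The central angle between the endpoints is δ = arccos(p₁·p₂) ≈ 1.892 rad (108.4°). The total great-circle distance is δ·R ≈ 1.892 × 6371 ≈ 12052 km, so the target fraction is f = 9000/12052 ≈ 0.747.
Interpolate at f ≈ 0.747 with slerp weights a = sin((1−f)δ)/sin δ ≈ 0.486, b = sin(fδ)/sin δ ≈ 1.041.
p = a·p₁ + b·p₂ ≈ (-0.507, 0.777, -0.373); φ = arcsin(p_z) ≈ -21.89°, λ = atan2(p_y, p_x) ≈ 123.11°.

≈ lat 22°S, lon 123°E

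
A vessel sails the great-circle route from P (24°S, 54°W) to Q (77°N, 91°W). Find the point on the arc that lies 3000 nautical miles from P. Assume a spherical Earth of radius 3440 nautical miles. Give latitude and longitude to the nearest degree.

From cos δ = sin φ₁ sin φ₂ + cos φ₁ cos φ₂ cos Δλ, the central angle is δ ≈ 1.805 rad (103.4°). The total great-circle distance is δ·R ≈ 1.805 × 3440 ≈ 6210 nmi, so the target fraction is f = 3000/6210 ≈ 0.483.
Interpolate at f ≈ 0.483 with slerp weights a = sin((1−f)δ)/sin δ ≈ 0.826, b = sin(fδ)/sin δ ≈ 0.787.
p = a·p₁ + b·p₂ ≈ (0.440, -0.788, 0.431); φ = arcsin(p_z) ≈ 25.53°, λ = atan2(p_y, p_x) ≈ -60.78°.

≈ (26°N, 61°W)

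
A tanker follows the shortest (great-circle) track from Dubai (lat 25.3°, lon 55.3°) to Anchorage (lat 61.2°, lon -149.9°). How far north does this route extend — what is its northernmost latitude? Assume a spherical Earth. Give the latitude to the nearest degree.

≈ 79°

The great circle lies in the plane with unit normal n̂ = (p₁ × p₂)/|p₁ × p₂|.
Here n̂_z ≈ +0.185; the vertex latitude is φ_max = arccos|n̂_z| ≈ 79.3°.
Check via Clairaut: cos φ_max = |cos φ₁| · sin C = cos(25.3°)·sin(11.8°) ≈ 0.185, again giving ≈ 79.3°.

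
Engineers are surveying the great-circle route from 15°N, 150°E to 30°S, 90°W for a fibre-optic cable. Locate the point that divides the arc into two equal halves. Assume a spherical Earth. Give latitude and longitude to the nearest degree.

≈ 15°S, 155°W

Write both endpoints as unit vectors p₁, p₂ with components (cos φ cos λ, cos φ sin λ, sin φ).
The central angle between the endpoints is δ = arccos(p₁·p₂) ≈ 2.150 rad (123.2°).
Interpolate at f = 1/2 with slerp weights a = sin((1−f)δ)/sin δ ≈ 1.051, b = sin(fδ)/sin δ ≈ 1.051.
p = a·p₁ + b·p₂ ≈ (-0.879, -0.403, -0.254); φ = arcsin(p_z) ≈ -14.69°, λ = atan2(p_y, p_x) ≈ -155.40°.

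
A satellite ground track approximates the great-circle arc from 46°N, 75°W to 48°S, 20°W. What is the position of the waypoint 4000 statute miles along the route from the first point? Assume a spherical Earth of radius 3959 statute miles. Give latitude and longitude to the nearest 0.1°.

The haversine formula gives a central angle δ ≈ 1.842 rad (105.5°) between the endpoints. The total great-circle distance is δ·R ≈ 1.842 × 3959 ≈ 7293 mi, so the target fraction is f = 4000/7293 ≈ 0.548.
Interpolate at f ≈ 0.548 with slerp weights a = sin((1−f)δ)/sin δ ≈ 0.767, b = sin(fδ)/sin δ ≈ 0.879.
p = a·p₁ + b·p₂ ≈ (0.691, -0.716, -0.102); φ = arcsin(p_z) ≈ -5.83°, λ = atan2(p_y, p_x) ≈ -46.03°.

≈ 5.8°S, 46.0°W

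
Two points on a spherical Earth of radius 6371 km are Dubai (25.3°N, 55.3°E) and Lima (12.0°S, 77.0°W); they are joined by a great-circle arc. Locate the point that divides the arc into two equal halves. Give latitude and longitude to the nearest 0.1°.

Write both endpoints as unit vectors p₁, p₂ with components (cos φ cos λ, cos φ sin λ, sin φ).
The central angle between the endpoints is δ = arccos(p₁·p₂) ≈ 2.324 rad (133.2°).
Interpolate at f = 1/2 with slerp weights a = sin((1−f)δ)/sin δ ≈ 1.258, b = sin(fδ)/sin δ ≈ 1.258.
p = a·p₁ + b·p₂ ≈ (0.924, -0.264, 0.276); φ = arcsin(p_z) ≈ 16.02°, λ = atan2(p_y, p_x) ≈ -15.94°.

≈ 16.0°N, 15.9°W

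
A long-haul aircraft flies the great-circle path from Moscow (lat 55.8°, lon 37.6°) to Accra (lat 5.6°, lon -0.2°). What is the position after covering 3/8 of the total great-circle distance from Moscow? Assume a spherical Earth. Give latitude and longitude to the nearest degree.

Convert each endpoint to a unit vector on the sphere (x = cos φ cos λ, y = cos φ sin λ, z = sin φ).
The central angle between the endpoints is δ = arccos(p₁·p₂) ≈ 1.021 rad (58.5°).
Interpolate at f = 3/8 with slerp weights a = sin((1−f)δ)/sin δ ≈ 0.699, b = sin(fδ)/sin δ ≈ 0.438.
p = a·p₁ + b·p₂ ≈ (0.747, 0.238, 0.621); φ = arcsin(p_z) ≈ 38.36°, λ = atan2(p_y, p_x) ≈ 17.67°.

≈ lat 38°, lon 18°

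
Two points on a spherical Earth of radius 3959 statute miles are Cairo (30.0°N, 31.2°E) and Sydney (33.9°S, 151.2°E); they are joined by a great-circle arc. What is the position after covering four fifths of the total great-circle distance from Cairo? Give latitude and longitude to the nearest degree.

From cos δ = sin φ₁ sin φ₂ + cos φ₁ cos φ₂ cos Δλ, the central angle is δ ≈ 2.263 rad (129.7°).
Interpolate at f = 4/5 with slerp weights a = sin((1−f)δ)/sin δ ≈ 0.568, b = sin(fδ)/sin δ ≈ 1.262.
p = a·p₁ + b·p₂ ≈ (-0.497, 0.759, -0.420); φ = arcsin(p_z) ≈ -24.82°, λ = atan2(p_y, p_x) ≈ 123.20°.

≈ 25°S, 123°E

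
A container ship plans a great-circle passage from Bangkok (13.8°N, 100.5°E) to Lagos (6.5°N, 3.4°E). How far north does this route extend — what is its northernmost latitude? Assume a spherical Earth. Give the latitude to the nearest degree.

≈ 16°N

The great circle lies in the plane with unit normal n̂ = (p₁ × p₂)/|p₁ × p₂|.
Here n̂_z ≈ -0.962; the vertex latitude is φ_max = arccos|n̂_z| ≈ 15.9°.
Check via Clairaut: cos φ_max = |cos φ₁| · sin C = cos(13.8°)·sin(82.0°) ≈ 0.962, again giving ≈ 15.9°.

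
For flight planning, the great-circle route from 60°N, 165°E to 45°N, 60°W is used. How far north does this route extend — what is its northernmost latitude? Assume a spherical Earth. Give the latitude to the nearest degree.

≈ 74°N

The great circle lies in the plane with unit normal n̂ = (p₁ × p₂)/|p₁ × p₂|.
Here n̂_z ≈ +0.268; the vertex latitude is φ_max = arccos|n̂_z| ≈ 74.4°.
Check via Clairaut: cos φ_max = |cos φ₁| · sin C = cos(60.0°)·sin(32.4°) ≈ 0.268, again giving ≈ 74.4°.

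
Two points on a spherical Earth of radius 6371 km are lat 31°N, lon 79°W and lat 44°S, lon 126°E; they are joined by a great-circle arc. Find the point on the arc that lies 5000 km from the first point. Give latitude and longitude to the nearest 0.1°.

Convert each endpoint to a unit vector on the sphere (x = cos φ cos λ, y = cos φ sin λ, z = sin φ).
The central angle between the endpoints is δ = arccos(p₁·p₂) ≈ 2.730 rad (156.4°). The total great-circle distance is δ·R ≈ 2.730 × 6371 ≈ 17395 km, so the target fraction is f = 5000/17395 ≈ 0.287.
Interpolate at f ≈ 0.287 with slerp weights a = sin((1−f)δ)/sin δ ≈ 2.328, b = sin(fδ)/sin δ ≈ 1.768.
p = a·p₁ + b·p₂ ≈ (-0.367, -0.930, -0.029); φ = arcsin(p_z) ≈ -1.66°, λ = atan2(p_y, p_x) ≈ -111.52°.

≈ lat 1.7°S, lon 111.5°W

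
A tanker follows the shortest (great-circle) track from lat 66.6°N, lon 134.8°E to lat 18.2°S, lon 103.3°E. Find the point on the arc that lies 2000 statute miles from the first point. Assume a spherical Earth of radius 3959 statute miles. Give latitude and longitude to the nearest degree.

≈ lat 40°N, lon 117°E

The haversine formula gives a central angle δ ≈ 1.536 rad (88.0°) between the endpoints. The total great-circle distance is δ·R ≈ 1.536 × 3959 ≈ 6080 mi, so the target fraction is f = 2000/6080 ≈ 0.329.
Interpolate at f ≈ 0.329 with slerp weights a = sin((1−f)δ)/sin δ ≈ 0.858, b = sin(fδ)/sin δ ≈ 0.484.
p = a·p₁ + b·p₂ ≈ (-0.346, 0.690, 0.636); φ = arcsin(p_z) ≈ 39.52°, λ = atan2(p_y, p_x) ≈ 116.65°.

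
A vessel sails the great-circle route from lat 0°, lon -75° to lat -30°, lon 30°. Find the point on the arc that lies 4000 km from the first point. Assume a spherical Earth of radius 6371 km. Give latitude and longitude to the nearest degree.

≈ lat -18°, lon -43°

Write both endpoints as unit vectors p₁, p₂ with components (cos φ cos λ, cos φ sin λ, sin φ).
The central angle between the endpoints is δ = arccos(p₁·p₂) ≈ 1.797 rad (103.0°). The total great-circle distance is δ·R ≈ 1.797 × 6371 ≈ 11448 km, so the target fraction is f = 4000/11448 ≈ 0.349.
Interpolate at f ≈ 0.349 with slerp weights a = sin((1−f)δ)/sin δ ≈ 0.944, b = sin(fδ)/sin δ ≈ 0.603.
p = a·p₁ + b·p₂ ≈ (0.696, -0.651, -0.301); φ = arcsin(p_z) ≈ -17.54°, λ = atan2(p_y, p_x) ≈ -43.08°.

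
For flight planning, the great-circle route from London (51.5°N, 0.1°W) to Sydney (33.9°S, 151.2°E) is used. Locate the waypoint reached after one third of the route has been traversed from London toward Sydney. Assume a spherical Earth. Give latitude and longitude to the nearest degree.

The haversine formula gives a central angle δ ≈ 2.668 rad (152.8°) between the endpoints.
Interpolate at f = 1/3 with slerp weights a = sin((1−f)δ)/sin δ ≈ 2.143, b = sin(fδ)/sin δ ≈ 1.701.
p = a·p₁ + b·p₂ ≈ (0.097, 0.678, 0.729); φ = arcsin(p_z) ≈ 46.78°, λ = atan2(p_y, p_x) ≈ 81.85°.

≈ (47°N, 82°E)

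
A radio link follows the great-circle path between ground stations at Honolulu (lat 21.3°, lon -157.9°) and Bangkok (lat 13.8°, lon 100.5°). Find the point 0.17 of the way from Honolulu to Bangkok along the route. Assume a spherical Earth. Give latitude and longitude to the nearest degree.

≈ lat 25°, lon -175°

From cos δ = sin φ₁ sin φ₂ + cos φ₁ cos φ₂ cos Δλ, the central angle is δ ≈ 1.666 rad (95.5°).
Interpolate at f = 0.17 with slerp weights a = sin((1−f)δ)/sin δ ≈ 0.987, b = sin(fδ)/sin δ ≈ 0.281.
p = a·p₁ + b·p₂ ≈ (-0.902, -0.078, 0.425); φ = arcsin(p_z) ≈ 25.18°, λ = atan2(p_y, p_x) ≈ -175.07°.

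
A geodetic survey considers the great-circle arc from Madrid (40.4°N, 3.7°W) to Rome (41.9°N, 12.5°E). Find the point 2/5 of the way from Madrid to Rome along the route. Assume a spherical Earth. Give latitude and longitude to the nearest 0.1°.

The haversine formula gives a central angle δ ≈ 0.214 rad (12.3°) between the endpoints.
Interpolate at f = 2/5 with slerp weights a = sin((1−f)δ)/sin δ ≈ 0.603, b = sin(fδ)/sin δ ≈ 0.403.
p = a·p₁ + b·p₂ ≈ (0.751, 0.035, 0.660); φ = arcsin(p_z) ≈ 41.27°, λ = atan2(p_y, p_x) ≈ 2.69°.

≈ 41.3°N, 2.7°E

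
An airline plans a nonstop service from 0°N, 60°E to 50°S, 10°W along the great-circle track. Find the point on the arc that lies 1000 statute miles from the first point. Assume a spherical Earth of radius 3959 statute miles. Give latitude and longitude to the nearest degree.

Write both endpoints as unit vectors p₁, p₂ with components (cos φ cos λ, cos φ sin λ, sin φ).
The central angle between the endpoints is δ = arccos(p₁·p₂) ≈ 1.349 rad (77.3°). The total great-circle distance is δ·R ≈ 1.349 × 3959 ≈ 5341 mi, so the target fraction is f = 1000/5341 ≈ 0.187.
Interpolate at f ≈ 0.187 with slerp weights a = sin((1−f)δ)/sin δ ≈ 0.912, b = sin(fδ)/sin δ ≈ 0.256.
p = a·p₁ + b·p₂ ≈ (0.618, 0.761, -0.196); φ = arcsin(p_z) ≈ -11.32°, λ = atan2(p_y, p_x) ≈ 50.92°.

≈ 11°S, 51°E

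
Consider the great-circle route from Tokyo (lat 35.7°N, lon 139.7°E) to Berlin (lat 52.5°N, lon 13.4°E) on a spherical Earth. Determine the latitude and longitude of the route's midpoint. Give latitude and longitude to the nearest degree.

≈ lat 64°N, lon 92°E

The haversine formula gives a central angle δ ≈ 1.400 rad (80.2°) between the endpoints.
Interpolate at f = 1/2 with slerp weights a = sin((1−f)δ)/sin δ ≈ 0.654, b = sin(fδ)/sin δ ≈ 0.654.
p = a·p₁ + b·p₂ ≈ (-0.018, 0.436, 0.900); φ = arcsin(p_z) ≈ 64.16°, λ = atan2(p_y, p_x) ≈ 92.33°.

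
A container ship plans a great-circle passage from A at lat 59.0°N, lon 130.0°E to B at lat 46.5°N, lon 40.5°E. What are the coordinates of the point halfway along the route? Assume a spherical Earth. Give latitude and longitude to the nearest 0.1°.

≈ lat 61.4°N, lon 77.1°E

The haversine formula gives a central angle δ ≈ 0.896 rad (51.3°) between the endpoints.
Interpolate at f = 1/2 with slerp weights a = sin((1−f)δ)/sin δ ≈ 0.555, b = sin(fδ)/sin δ ≈ 0.555.
p = a·p₁ + b·p₂ ≈ (0.107, 0.467, 0.878); φ = arcsin(p_z) ≈ 61.39°, λ = atan2(p_y, p_x) ≈ 77.12°.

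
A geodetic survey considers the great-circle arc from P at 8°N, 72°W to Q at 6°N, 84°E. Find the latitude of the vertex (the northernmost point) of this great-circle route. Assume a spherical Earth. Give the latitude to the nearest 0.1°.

≈ 30.6°N

The great circle lies in the plane with unit normal n̂ = (p₁ × p₂)/|p₁ × p₂|.
Here n̂_z ≈ +0.861; the vertex latitude is φ_max = arccos|n̂_z| ≈ 30.6°.
Check via Clairaut: cos φ_max = |cos φ₁| · sin C = cos(8.0°)·sin(60.4°) ≈ 0.861, again giving ≈ 30.6°.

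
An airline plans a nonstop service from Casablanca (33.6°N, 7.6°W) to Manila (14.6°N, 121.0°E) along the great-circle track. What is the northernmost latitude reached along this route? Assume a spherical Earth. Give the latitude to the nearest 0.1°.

The great circle lies in the plane with unit normal n̂ = (p₁ × p₂)/|p₁ × p₂|.
Here n̂_z ≈ +0.676; the vertex latitude is φ_max = arccos|n̂_z| ≈ 47.5°.

≈ 47.5°N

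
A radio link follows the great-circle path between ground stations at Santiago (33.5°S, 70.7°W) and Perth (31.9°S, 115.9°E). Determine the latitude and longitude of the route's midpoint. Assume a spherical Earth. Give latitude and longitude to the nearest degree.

Convert each endpoint to a unit vector on the sphere (x = cos φ cos λ, y = cos φ sin λ, z = sin φ).
The central angle between the endpoints is δ = arccos(p₁·p₂) ≈ 1.995 rad (114.3°).
Interpolate at f = 1/2 with slerp weights a = sin((1−f)δ)/sin δ ≈ 0.922, b = sin(fδ)/sin δ ≈ 0.922.
p = a·p₁ + b·p₂ ≈ (-0.088, -0.021, -0.996); φ = arcsin(p_z) ≈ -84.82°, λ = atan2(p_y, p_x) ≈ -166.24°.

≈ (85°S, 166°W)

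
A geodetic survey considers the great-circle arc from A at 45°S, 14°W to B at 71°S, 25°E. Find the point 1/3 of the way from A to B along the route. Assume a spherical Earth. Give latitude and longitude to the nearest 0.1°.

From cos δ = sin φ₁ sin φ₂ + cos φ₁ cos φ₂ cos Δλ, the central angle is δ ≈ 0.560 rad (32.1°).
Interpolate at f = 1/3 with slerp weights a = sin((1−f)δ)/sin δ ≈ 0.687, b = sin(fδ)/sin δ ≈ 0.349.
p = a·p₁ + b·p₂ ≈ (0.574, -0.069, -0.816); φ = arcsin(p_z) ≈ -54.67°, λ = atan2(p_y, p_x) ≈ -6.89°.

≈ 54.7°S, 6.9°W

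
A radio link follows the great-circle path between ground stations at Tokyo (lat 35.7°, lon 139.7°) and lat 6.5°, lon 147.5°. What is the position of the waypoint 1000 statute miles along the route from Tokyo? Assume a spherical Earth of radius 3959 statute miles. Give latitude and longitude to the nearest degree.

The haversine formula gives a central angle δ ≈ 0.525 rad (30.1°) between the endpoints. The total great-circle distance is δ·R ≈ 0.525 × 3959 ≈ 2077 mi, so the target fraction is f = 1000/2077 ≈ 0.481.
Interpolate at f ≈ 0.481 with slerp weights a = sin((1−f)δ)/sin δ ≈ 0.537, b = sin(fδ)/sin δ ≈ 0.499.
p = a·p₁ + b·p₂ ≈ (-0.750, 0.548, 0.370); φ = arcsin(p_z) ≈ 21.69°, λ = atan2(p_y, p_x) ≈ 143.85°.

≈ lat 22°, lon 144°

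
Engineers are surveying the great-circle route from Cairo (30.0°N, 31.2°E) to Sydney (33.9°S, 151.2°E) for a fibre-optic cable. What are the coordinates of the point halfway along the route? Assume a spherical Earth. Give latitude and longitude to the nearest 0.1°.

≈ (3.9°S, 89.1°E)

From cos δ = sin φ₁ sin φ₂ + cos φ₁ cos φ₂ cos Δλ, the central angle is δ ≈ 2.263 rad (129.7°).
Interpolate at f = 1/2 with slerp weights a = sin((1−f)δ)/sin δ ≈ 1.176, b = sin(fδ)/sin δ ≈ 1.176.
p = a·p₁ + b·p₂ ≈ (0.016, 0.998, -0.068); φ = arcsin(p_z) ≈ -3.89°, λ = atan2(p_y, p_x) ≈ 89.09°.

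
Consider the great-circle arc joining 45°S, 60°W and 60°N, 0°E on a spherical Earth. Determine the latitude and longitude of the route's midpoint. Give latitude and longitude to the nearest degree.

≈ 9°N, 36°W

Write both endpoints as unit vectors p₁, p₂ with components (cos φ cos λ, cos φ sin λ, sin φ).
The central angle between the endpoints is δ = arccos(p₁·p₂) ≈ 2.021 rad (115.8°).
Interpolate at f = 1/2 with slerp weights a = sin((1−f)δ)/sin δ ≈ 0.941, b = sin(fδ)/sin δ ≈ 0.941.
p = a·p₁ + b·p₂ ≈ (0.803, -0.576, 0.150); φ = arcsin(p_z) ≈ 8.60°, λ = atan2(p_y, p_x) ≈ -35.66°.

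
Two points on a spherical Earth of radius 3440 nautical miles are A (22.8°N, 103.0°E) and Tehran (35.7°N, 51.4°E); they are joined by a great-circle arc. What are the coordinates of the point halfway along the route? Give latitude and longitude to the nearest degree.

Convert each endpoint to a unit vector on the sphere (x = cos φ cos λ, y = cos φ sin λ, z = sin φ).
The central angle between the endpoints is δ = arccos(p₁·p₂) ≈ 0.808 rad (46.3°).
Interpolate at f = 1/2 with slerp weights a = sin((1−f)δ)/sin δ ≈ 0.544, b = sin(fδ)/sin δ ≈ 0.544.
p = a·p₁ + b·p₂ ≈ (0.163, 0.834, 0.528); φ = arcsin(p_z) ≈ 31.87°, λ = atan2(p_y, p_x) ≈ 78.95°.

≈ (32°N, 79°E)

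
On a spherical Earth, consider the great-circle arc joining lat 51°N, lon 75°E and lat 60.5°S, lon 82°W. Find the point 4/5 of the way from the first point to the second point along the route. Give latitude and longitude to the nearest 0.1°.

The haversine formula gives a central angle δ ≈ 2.864 rad (164.1°) between the endpoints.
Interpolate at f = 4/5 with slerp weights a = sin((1−f)δ)/sin δ ≈ 1.976, b = sin(fδ)/sin δ ≈ 2.741.
p = a·p₁ + b·p₂ ≈ (0.510, -0.135, -0.850); φ = arcsin(p_z) ≈ -58.18°, λ = atan2(p_y, p_x) ≈ -14.86°.

≈ lat 58.2°S, lon 14.9°W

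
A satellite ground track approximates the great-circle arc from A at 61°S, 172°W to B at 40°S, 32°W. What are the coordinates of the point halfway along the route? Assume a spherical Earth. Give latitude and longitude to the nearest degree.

≈ 72°S, 70°W

Convert each endpoint to a unit vector on the sphere (x = cos φ cos λ, y = cos φ sin λ, z = sin φ).
The central angle between the endpoints is δ = arccos(p₁·p₂) ≈ 1.289 rad (73.9°).
Interpolate at f = 1/2 with slerp weights a = sin((1−f)δ)/sin δ ≈ 0.626, b = sin(fδ)/sin δ ≈ 0.626.
p = a·p₁ + b·p₂ ≈ (0.106, -0.296, -0.949); φ = arcsin(p_z) ≈ -71.67°, λ = atan2(p_y, p_x) ≈ -70.30°.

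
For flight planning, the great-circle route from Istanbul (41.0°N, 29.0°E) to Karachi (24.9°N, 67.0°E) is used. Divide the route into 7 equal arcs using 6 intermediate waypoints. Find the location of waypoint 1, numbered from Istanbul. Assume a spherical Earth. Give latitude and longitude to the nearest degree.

≈ 40°N, 35°E

From cos δ = sin φ₁ sin φ₂ + cos φ₁ cos φ₂ cos Δλ, the central angle is δ ≈ 0.617 rad (35.3°).
Interpolate at f = 1/7 with slerp weights a = sin((1−f)δ)/sin δ ≈ 0.872, b = sin(fδ)/sin δ ≈ 0.152.
p = a·p₁ + b·p₂ ≈ (0.630, 0.446, 0.636); φ = arcsin(p_z) ≈ 39.51°, λ = atan2(p_y, p_x) ≈ 35.32°.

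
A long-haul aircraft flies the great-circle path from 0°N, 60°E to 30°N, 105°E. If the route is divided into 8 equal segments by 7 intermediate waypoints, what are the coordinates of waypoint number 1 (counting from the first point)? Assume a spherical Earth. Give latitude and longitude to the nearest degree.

≈ 4°N, 65°E

Write both endpoints as unit vectors p₁, p₂ with components (cos φ cos λ, cos φ sin λ, sin φ).
The central angle between the endpoints is δ = arccos(p₁·p₂) ≈ 0.912 rad (52.2°).
Interpolate at f = 1/8 with slerp weights a = sin((1−f)δ)/sin δ ≈ 0.905, b = sin(fδ)/sin δ ≈ 0.144.
p = a·p₁ + b·p₂ ≈ (0.420, 0.904, 0.072); φ = arcsin(p_z) ≈ 4.12°, λ = atan2(p_y, p_x) ≈ 65.07°.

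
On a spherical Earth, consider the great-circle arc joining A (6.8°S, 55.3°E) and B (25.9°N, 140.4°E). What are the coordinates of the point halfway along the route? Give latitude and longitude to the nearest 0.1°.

Convert each endpoint to a unit vector on the sphere (x = cos φ cos λ, y = cos φ sin λ, z = sin φ).
The central angle between the endpoints is δ = arccos(p₁·p₂) ≈ 1.546 rad (88.6°).
Interpolate at f = 1/2 with slerp weights a = sin((1−f)δ)/sin δ ≈ 0.699, b = sin(fδ)/sin δ ≈ 0.699.
p = a·p₁ + b·p₂ ≈ (-0.089, 0.971, 0.222); φ = arcsin(p_z) ≈ 12.85°, λ = atan2(p_y, p_x) ≈ 95.26°.

≈ (12.9°N, 95.3°E)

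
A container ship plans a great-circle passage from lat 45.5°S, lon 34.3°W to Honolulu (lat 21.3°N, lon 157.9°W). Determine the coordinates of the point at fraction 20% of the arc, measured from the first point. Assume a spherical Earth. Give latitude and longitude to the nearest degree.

≈ lat 43°S, lon 70°W

Convert each endpoint to a unit vector on the sphere (x = cos φ cos λ, y = cos φ sin λ, z = sin φ).
The central angle between the endpoints is δ = arccos(p₁·p₂) ≈ 2.240 rad (128.4°).
Interpolate at f = 0.20 with slerp weights a = sin((1−f)δ)/sin δ ≈ 1.244, b = sin(fδ)/sin δ ≈ 0.552.
p = a·p₁ + b·p₂ ≈ (0.243, -0.685, -0.687); φ = arcsin(p_z) ≈ -43.37°, λ = atan2(p_y, p_x) ≈ -70.43°.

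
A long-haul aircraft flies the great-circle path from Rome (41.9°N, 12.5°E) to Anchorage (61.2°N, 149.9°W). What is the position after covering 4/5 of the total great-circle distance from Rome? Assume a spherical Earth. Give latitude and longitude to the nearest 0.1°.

≈ (75.6°N, 135.8°W)

From cos δ = sin φ₁ sin φ₂ + cos φ₁ cos φ₂ cos Δλ, the central angle is δ ≈ 1.325 rad (75.9°).
Interpolate at f = 4/5 with slerp weights a = sin((1−f)δ)/sin δ ≈ 0.270, b = sin(fδ)/sin δ ≈ 0.899.
p = a·p₁ + b·p₂ ≈ (-0.179, -0.174, 0.968); φ = arcsin(p_z) ≈ 75.57°, λ = atan2(p_y, p_x) ≈ -135.79°.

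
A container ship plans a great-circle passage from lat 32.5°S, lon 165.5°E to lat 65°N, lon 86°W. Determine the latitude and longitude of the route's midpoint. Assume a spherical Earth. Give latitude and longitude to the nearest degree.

Convert each endpoint to a unit vector on the sphere (x = cos φ cos λ, y = cos φ sin λ, z = sin φ).
The central angle between the endpoints is δ = arccos(p₁·p₂) ≈ 2.214 rad (126.9°).
Interpolate at f = 1/2 with slerp weights a = sin((1−f)δ)/sin δ ≈ 1.118, b = sin(fδ)/sin δ ≈ 1.118.
p = a·p₁ + b·p₂ ≈ (-0.880, -0.235, 0.413); φ = arcsin(p_z) ≈ 24.37°, λ = atan2(p_y, p_x) ≈ -165.03°.

≈ lat 24°N, lon 165°W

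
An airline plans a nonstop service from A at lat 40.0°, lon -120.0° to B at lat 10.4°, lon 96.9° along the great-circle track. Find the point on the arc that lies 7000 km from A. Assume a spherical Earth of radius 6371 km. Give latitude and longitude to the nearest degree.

Convert each endpoint to a unit vector on the sphere (x = cos φ cos λ, y = cos φ sin λ, z = sin φ).
The central angle between the endpoints is δ = arccos(p₁·p₂) ≈ 2.079 rad (119.1°). The total great-circle distance is δ·R ≈ 2.079 × 6371 ≈ 13244 km, so the target fraction is f = 7000/13244 ≈ 0.529.
Interpolate at f ≈ 0.529 with slerp weights a = sin((1−f)δ)/sin δ ≈ 0.951, b = sin(fδ)/sin δ ≈ 1.019.
p = a·p₁ + b·p₂ ≈ (-0.485, 0.365, 0.795); φ = arcsin(p_z) ≈ 52.66°, λ = atan2(p_y, p_x) ≈ 143.03°.

≈ lat 53°, lon 143°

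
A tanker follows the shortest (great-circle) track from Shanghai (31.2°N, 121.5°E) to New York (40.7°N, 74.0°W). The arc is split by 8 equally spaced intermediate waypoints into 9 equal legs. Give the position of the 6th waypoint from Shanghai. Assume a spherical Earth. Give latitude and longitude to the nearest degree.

The haversine formula gives a central angle δ ≈ 1.862 rad (106.7°) between the endpoints.
Interpolate at f = 6/9 with slerp weights a = sin((1−f)δ)/sin δ ≈ 0.607, b = sin(fδ)/sin δ ≈ 0.988.
p = a·p₁ + b·p₂ ≈ (-0.065, -0.277, 0.959); φ = arcsin(p_z) ≈ 73.47°, λ = atan2(p_y, p_x) ≈ -103.19°.

≈ 73°N, 103°W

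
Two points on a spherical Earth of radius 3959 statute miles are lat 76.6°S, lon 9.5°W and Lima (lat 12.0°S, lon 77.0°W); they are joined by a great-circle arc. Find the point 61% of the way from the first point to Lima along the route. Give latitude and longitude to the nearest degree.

Write both endpoints as unit vectors p₁, p₂ with components (cos φ cos λ, cos φ sin λ, sin φ).
The central angle between the endpoints is δ = arccos(p₁·p₂) ≈ 1.278 rad (73.2°).
Interpolate at f = 0.61 with slerp weights a = sin((1−f)δ)/sin δ ≈ 0.499, b = sin(fδ)/sin δ ≈ 0.734.
p = a·p₁ + b·p₂ ≈ (0.276, -0.719, -0.638); φ = arcsin(p_z) ≈ -39.66°, λ = atan2(p_y, p_x) ≈ -69.02°.

≈ lat 40°S, lon 69°W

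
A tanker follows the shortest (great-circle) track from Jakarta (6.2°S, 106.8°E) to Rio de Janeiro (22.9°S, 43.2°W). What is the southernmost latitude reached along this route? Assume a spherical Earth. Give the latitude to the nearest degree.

The great circle lies in the plane with unit normal n̂ = (p₁ × p₂)/|p₁ × p₂|.
Here n̂_z ≈ -0.694; the vertex latitude is φ_max = arccos|n̂_z| ≈ 46.1°.
Check via Clairaut: cos φ_max = |cos φ₁| · sin C = cos(6.2°)·sin(135.8°) ≈ 0.694, again giving ≈ 46.1°.

≈ 46°S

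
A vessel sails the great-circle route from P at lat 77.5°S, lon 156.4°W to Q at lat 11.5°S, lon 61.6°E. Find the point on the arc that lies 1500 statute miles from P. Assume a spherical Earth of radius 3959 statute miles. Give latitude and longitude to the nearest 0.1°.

≈ lat 76.1°S, lon 92.3°E

Write both endpoints as unit vectors p₁, p₂ with components (cos φ cos λ, cos φ sin λ, sin φ).
The central angle between the endpoints is δ = arccos(p₁·p₂) ≈ 1.543 rad (88.4°). The total great-circle distance is δ·R ≈ 1.543 × 3959 ≈ 6110 mi, so the target fraction is f = 1500/6110 ≈ 0.246.
Interpolate at f ≈ 0.246 with slerp weights a = sin((1−f)δ)/sin δ ≈ 0.919, b = sin(fδ)/sin δ ≈ 0.370.
p = a·p₁ + b·p₂ ≈ (-0.010, 0.239, -0.971); φ = arcsin(p_z) ≈ -76.14°, λ = atan2(p_y, p_x) ≈ 92.34°.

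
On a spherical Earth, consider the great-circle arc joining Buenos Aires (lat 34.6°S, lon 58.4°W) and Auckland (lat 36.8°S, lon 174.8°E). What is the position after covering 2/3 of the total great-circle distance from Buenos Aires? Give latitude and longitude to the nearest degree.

From cos δ = sin φ₁ sin φ₂ + cos φ₁ cos φ₂ cos Δλ, the central angle is δ ≈ 1.625 rad (93.1°).
Interpolate at f = 2/3 with slerp weights a = sin((1−f)δ)/sin δ ≈ 0.516, b = sin(fδ)/sin δ ≈ 0.885.
p = a·p₁ + b·p₂ ≈ (-0.483, -0.298, -0.823); φ = arcsin(p_z) ≈ -55.43°, λ = atan2(p_y, p_x) ≈ -148.34°.

≈ lat 55°S, lon 148°W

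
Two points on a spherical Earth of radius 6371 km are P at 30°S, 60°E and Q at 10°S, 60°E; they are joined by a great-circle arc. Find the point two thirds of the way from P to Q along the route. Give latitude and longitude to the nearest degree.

≈ 17°S, 60°E

The haversine formula gives a central angle δ ≈ 0.349 rad (20.0°) between the endpoints.
Interpolate at f = 2/3 with slerp weights a = sin((1−f)δ)/sin δ ≈ 0.339, b = sin(fδ)/sin δ ≈ 0.674.
p = a·p₁ + b·p₂ ≈ (0.479, 0.830, -0.287); φ = arcsin(p_z) ≈ -16.67°, λ = atan2(p_y, p_x) ≈ 60.00°.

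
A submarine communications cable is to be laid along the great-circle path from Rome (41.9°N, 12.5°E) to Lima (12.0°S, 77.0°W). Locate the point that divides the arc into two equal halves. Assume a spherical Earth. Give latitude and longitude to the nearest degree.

≈ 20°N, 40°W

Convert each endpoint to a unit vector on the sphere (x = cos φ cos λ, y = cos φ sin λ, z = sin φ).
The central angle between the endpoints is δ = arccos(p₁·p₂) ≈ 1.704 rad (97.6°).
Interpolate at f = 1/2 with slerp weights a = sin((1−f)δ)/sin δ ≈ 0.759, b = sin(fδ)/sin δ ≈ 0.759.
p = a·p₁ + b·p₂ ≈ (0.719, -0.601, 0.349); φ = arcsin(p_z) ≈ 20.44°, λ = atan2(p_y, p_x) ≈ -39.91°.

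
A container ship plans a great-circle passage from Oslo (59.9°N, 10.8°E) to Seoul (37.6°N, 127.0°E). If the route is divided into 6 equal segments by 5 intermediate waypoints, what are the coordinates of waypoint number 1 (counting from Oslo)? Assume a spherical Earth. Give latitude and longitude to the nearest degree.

Write both endpoints as unit vectors p₁, p₂ with components (cos φ cos λ, cos φ sin λ, sin φ).
The central angle between the endpoints is δ = arccos(p₁·p₂) ≈ 1.211 rad (69.4°).
Interpolate at f = 1/6 with slerp weights a = sin((1−f)δ)/sin δ ≈ 0.904, b = sin(fδ)/sin δ ≈ 0.214.
p = a·p₁ + b·p₂ ≈ (0.343, 0.220, 0.913); φ = arcsin(p_z) ≈ 65.92°, λ = atan2(p_y, p_x) ≈ 32.71°.

≈ (66°N, 33°E)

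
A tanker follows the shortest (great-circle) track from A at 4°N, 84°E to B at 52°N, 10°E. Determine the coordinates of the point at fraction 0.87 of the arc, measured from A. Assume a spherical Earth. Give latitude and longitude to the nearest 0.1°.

Write both endpoints as unit vectors p₁, p₂ with components (cos φ cos λ, cos φ sin λ, sin φ).
The central angle between the endpoints is δ = arccos(p₁·p₂) ≈ 1.345 rad (77.0°).
Interpolate at f = 0.87 with slerp weights a = sin((1−f)δ)/sin δ ≈ 0.178, b = sin(fδ)/sin δ ≈ 0.945.
p = a·p₁ + b·p₂ ≈ (0.591, 0.278, 0.757); φ = arcsin(p_z) ≈ 49.19°, λ = atan2(p_y, p_x) ≈ 25.18°.

≈ 49.2°N, 25.2°E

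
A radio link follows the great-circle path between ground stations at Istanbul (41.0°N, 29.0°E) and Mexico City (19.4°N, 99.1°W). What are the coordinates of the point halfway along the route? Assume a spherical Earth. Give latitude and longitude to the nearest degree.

Write both endpoints as unit vectors p₁, p₂ with components (cos φ cos λ, cos φ sin λ, sin φ).
The central angle between the endpoints is δ = arccos(p₁·p₂) ≈ 1.794 rad (102.8°).
Interpolate at f = 1/2 with slerp weights a = sin((1−f)δ)/sin δ ≈ 0.801, b = sin(fδ)/sin δ ≈ 0.801.
p = a·p₁ + b·p₂ ≈ (0.409, -0.453, 0.792); φ = arcsin(p_z) ≈ 52.36°, λ = atan2(p_y, p_x) ≈ -47.90°.

≈ 52°N, 48°W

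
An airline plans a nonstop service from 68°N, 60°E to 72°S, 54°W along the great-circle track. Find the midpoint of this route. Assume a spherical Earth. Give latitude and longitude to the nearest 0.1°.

≈ 3.6°S, 11.4°E

Convert each endpoint to a unit vector on the sphere (x = cos φ cos λ, y = cos φ sin λ, z = sin φ).
The central angle between the endpoints is δ = arccos(p₁·p₂) ≈ 2.762 rad (158.3°).
Interpolate at f = 1/2 with slerp weights a = sin((1−f)δ)/sin δ ≈ 2.652, b = sin(fδ)/sin δ ≈ 2.652.
p = a·p₁ + b·p₂ ≈ (0.978, 0.197, -0.063); φ = arcsin(p_z) ≈ -3.63°, λ = atan2(p_y, p_x) ≈ 11.40°.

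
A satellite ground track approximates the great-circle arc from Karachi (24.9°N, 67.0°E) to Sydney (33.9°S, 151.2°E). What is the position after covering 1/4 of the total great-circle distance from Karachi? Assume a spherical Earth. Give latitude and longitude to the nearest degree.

Write both endpoints as unit vectors p₁, p₂ with components (cos φ cos λ, cos φ sin λ, sin φ).
The central angle between the endpoints is δ = arccos(p₁·p₂) ≈ 1.730 rad (99.1°).
Interpolate at f = 1/4 with slerp weights a = sin((1−f)δ)/sin δ ≈ 0.975, b = sin(fδ)/sin δ ≈ 0.425.
p = a·p₁ + b·p₂ ≈ (0.037, 0.984, 0.174); φ = arcsin(p_z) ≈ 10.01°, λ = atan2(p_y, p_x) ≈ 87.86°.

≈ 10°N, 88°E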